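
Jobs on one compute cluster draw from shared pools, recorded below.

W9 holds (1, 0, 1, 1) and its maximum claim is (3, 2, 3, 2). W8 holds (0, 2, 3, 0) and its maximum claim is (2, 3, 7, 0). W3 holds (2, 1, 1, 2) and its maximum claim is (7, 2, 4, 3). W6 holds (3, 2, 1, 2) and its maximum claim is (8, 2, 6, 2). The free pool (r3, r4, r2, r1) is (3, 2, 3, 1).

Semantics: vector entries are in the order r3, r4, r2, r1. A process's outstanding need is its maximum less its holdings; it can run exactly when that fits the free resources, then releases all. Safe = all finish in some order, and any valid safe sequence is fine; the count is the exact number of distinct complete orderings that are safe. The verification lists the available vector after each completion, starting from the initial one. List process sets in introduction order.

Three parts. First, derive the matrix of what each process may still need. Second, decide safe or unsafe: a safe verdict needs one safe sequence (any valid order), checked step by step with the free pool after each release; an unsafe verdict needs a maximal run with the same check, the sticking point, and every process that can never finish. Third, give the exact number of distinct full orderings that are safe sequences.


(1) Remaining need (order r3, r4, r2, r1):
  W9: (2, 2, 2, 1)
  W8: (2, 1, 4, 0)
  W3: (5, 1, 3, 1)
  W6: (5, 0, 5, 0)
(2) The state is UNSAFE.
Key observation: the pool after W9, W8 is (4, 4, 7, 2); every surviving request exceeds it in r3, so progress ends there.
Going as far as possible: W9, W8; after that, nothing fits. Check, step by step:
  pool = (3, 2, 3, 1)
  W9: need (2, 2, 2, 1) fits (3, 2, 3, 1); releases (1, 0, 1, 1), pool now (4, 2, 4, 2)
  W8: need (2, 1, 4, 0) fits (4, 2, 4, 2); releases (0, 2, 3, 0), pool now (4, 4, 7, 2)
  W3 cannot run: need (5, 1, 3, 1) vs free (4, 4, 7, 2) (insufficient r3)
  W6 cannot run: need (5, 0, 5, 0) vs free (4, 4, 7, 2) (insufficient r3)
Permanently blocked: W3 and W6.
(3) The exact count: 0 of the possible complete orderings are safe sequences.


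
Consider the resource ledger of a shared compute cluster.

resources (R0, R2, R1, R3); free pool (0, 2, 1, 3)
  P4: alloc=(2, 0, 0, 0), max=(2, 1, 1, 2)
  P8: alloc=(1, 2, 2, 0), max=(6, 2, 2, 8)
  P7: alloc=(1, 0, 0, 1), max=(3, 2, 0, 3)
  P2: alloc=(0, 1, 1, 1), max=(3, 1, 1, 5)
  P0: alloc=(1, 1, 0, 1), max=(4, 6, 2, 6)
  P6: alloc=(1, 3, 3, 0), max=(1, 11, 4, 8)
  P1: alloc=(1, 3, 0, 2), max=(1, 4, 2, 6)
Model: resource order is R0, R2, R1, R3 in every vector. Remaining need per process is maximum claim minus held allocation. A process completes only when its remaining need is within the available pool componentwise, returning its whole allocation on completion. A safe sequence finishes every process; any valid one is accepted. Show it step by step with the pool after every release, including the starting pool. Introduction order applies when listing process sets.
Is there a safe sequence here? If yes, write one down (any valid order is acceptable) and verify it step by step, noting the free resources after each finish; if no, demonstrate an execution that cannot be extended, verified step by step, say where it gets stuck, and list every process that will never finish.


SAFE — a valid safe sequence is P4, P7, P2, P1, P0, P8, P6.
Key observation: the first exact fit in this order is P4 — it needs (0, 1, 1, 2) with (0, 2, 1, 3) free, meeting a requested resource to the last unit.
Walking it through:
  pool = (0, 2, 1, 3)
  P4: need (0, 1, 1, 2) fits (0, 2, 1, 3); releases (2, 0, 0, 0), pool now (2, 2, 1, 3)
  P7: need (2, 2, 0, 2) fits (2, 2, 1, 3); releases (1, 0, 0, 1), pool now (3, 2, 1, 4)
  P2: need (3, 0, 0, 4) fits (3, 2, 1, 4); releases (0, 1, 1, 1), pool now (3, 3, 2, 5)
  P1: need (0, 1, 2, 4) fits (3, 3, 2, 5); releases (1, 3, 0, 2), pool now (4, 6, 2, 7)
  P0: need (3, 5, 2, 5) fits (4, 6, 2, 7); releases (1, 1, 0, 1), pool now (5, 7, 2, 8)
  P8: need (5, 0, 0, 8) fits (5, 7, 2, 8); releases (1, 2, 2, 0), pool now (6, 9, 4, 8)
  P6: need (0, 8, 1, 8) fits (6, 9, 4, 8); releases (1, 3, 3, 0), pool now (7, 12, 7, 8)


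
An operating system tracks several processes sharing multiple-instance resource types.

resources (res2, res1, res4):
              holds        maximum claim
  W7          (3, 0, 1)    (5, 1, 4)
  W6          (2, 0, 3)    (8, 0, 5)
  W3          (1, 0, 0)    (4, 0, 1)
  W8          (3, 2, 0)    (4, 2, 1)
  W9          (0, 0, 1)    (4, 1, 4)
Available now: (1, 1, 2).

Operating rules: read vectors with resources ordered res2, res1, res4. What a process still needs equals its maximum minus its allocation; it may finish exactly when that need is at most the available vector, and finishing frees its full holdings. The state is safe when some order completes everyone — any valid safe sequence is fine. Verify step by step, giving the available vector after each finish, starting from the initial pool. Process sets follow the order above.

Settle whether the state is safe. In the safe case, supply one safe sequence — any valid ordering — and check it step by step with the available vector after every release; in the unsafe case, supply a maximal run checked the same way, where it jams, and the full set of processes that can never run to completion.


UNSAFE.
Key observation: after W8, W3 the pool peaks at (5, 3, 2), and each blocked process is short somewhere: W7 on res4; W6 on res2; W9 on res4.
A maximal execution: W8, W3 — then nothing else fits. Walking it through:
  pool = (1, 1, 2)
  run W8 (needs (1, 0, 1), free (1, 1, 2)); after release of (3, 2, 0) the pool is (4, 3, 2)
  run W3 (needs (3, 0, 1), free (4, 3, 2)); after release of (1, 0, 0) the pool is (5, 3, 2)
  blocked: W7 wants (2, 1, 3), pool (5, 3, 2) — not enough res4
  blocked: W6 wants (6, 0, 2), pool (5, 3, 2) — not enough res2
  blocked: W9 wants (4, 1, 3), pool (5, 3, 2) — not enough res4
Permanently blocked: W7, W6 and W9.


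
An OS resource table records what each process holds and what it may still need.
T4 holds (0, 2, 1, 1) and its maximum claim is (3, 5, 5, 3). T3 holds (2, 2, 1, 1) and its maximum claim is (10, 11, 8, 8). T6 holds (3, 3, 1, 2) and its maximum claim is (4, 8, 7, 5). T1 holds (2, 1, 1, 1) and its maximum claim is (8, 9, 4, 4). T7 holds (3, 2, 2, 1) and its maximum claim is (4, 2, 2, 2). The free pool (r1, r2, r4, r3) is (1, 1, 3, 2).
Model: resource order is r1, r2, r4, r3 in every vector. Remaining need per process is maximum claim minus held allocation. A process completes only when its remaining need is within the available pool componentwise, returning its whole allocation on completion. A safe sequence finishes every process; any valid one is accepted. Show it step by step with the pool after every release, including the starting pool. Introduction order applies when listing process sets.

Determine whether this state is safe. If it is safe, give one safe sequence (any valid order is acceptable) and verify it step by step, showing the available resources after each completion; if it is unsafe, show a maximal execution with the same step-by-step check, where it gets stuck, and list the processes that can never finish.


The state is SAFE; one workable sequence: T7, T4, T6, T1, T3.
Key observation: T7 marks the first exact bind of the order: its need (1, 0, 0, 1) fits the free (1, 1, 3, 2) with zero slack on a requested resource.
Verifying each step:
  pool = (1, 1, 3, 2)
  T7 needs (1, 0, 0, 1) <= (1, 1, 3, 2) -> finishes; pool += (3, 2, 2, 1) = (4, 3, 5, 3)
  T4 needs (3, 3, 4, 2) <= (4, 3, 5, 3) -> finishes; pool += (0, 2, 1, 1) = (4, 5, 6, 4)
  T6 needs (1, 5, 6, 3) <= (4, 5, 6, 4) -> finishes; pool += (3, 3, 1, 2) = (7, 8, 7, 6)
  T1 needs (6, 8, 3, 3) <= (7, 8, 7, 6) -> finishes; pool += (2, 1, 1, 1) = (9, 9, 8, 7)
  T3 needs (8, 9, 7, 7) <= (9, 9, 8, 7) -> finishes; pool += (2, 2, 1, 1) = (11, 11, 9, 8)


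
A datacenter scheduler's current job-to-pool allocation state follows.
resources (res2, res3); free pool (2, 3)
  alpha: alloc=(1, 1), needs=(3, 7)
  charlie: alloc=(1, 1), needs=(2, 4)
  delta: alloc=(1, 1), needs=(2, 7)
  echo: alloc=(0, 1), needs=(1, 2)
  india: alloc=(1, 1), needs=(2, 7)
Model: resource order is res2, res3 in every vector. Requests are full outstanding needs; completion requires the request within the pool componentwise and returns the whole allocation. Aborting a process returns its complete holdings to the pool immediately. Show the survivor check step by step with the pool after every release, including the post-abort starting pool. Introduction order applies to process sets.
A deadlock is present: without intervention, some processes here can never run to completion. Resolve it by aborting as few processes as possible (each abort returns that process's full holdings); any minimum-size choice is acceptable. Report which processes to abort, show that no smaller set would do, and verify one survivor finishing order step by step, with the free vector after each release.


The answer: abort alpha and india.
Key observation: no ordering could ever have run delta before the abort of alpha and india; with (2, 2) back in the pool it fits at step 3.
Why nothing smaller works — every single abort fails: alpha alone leaves delta blocked (short on res3); charlie alone leaves alpha blocked (short on res3); delta alone leaves alpha blocked (short on res3); echo alone leaves alpha blocked (short on res3); india alone leaves alpha blocked (short on res3).
One survivor order: echo, charlie, delta. Walking it through (post-abort pool first):
  pool = (4, 5)
  echo needs (1, 2) <= (4, 5) -> finishes; pool += (0, 1) = (4, 6)
  charlie needs (2, 4) <= (4, 6) -> finishes; pool += (1, 1) = (5, 7)
  delta needs (2, 7) <= (5, 7) -> finishes; pool += (1, 1) = (6, 8)


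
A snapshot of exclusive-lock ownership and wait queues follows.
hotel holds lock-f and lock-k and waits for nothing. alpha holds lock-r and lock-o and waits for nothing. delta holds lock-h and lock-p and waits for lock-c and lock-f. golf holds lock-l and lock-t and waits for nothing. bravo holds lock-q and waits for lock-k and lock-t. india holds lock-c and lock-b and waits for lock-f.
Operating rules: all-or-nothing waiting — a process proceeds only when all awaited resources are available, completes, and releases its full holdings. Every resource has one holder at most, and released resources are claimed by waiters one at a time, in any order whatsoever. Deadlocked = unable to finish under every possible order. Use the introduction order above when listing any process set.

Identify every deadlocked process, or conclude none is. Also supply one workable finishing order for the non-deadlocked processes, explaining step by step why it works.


Nothing here is deadlocked.
Key observation: although several processes wait, no cycle exists — each chain bottoms out at a free runner.
The rest can finish in the order golf, alpha, hotel, bravo, india, delta.
Check, step by step:
  golf: no waits; runs immediately, freeing lock-l and lock-t
  alpha: no waits; runs immediately, freeing lock-r and lock-o
  hotel: no waits; runs immediately, freeing lock-f and lock-k
  bravo waits on lock-k and lock-t — all released -> runs and releases lock-q
  india waits on lock-f — all released -> runs and releases lock-c and lock-b
  delta waits on lock-c and lock-f — all released -> runs and releases lock-h and lock-p


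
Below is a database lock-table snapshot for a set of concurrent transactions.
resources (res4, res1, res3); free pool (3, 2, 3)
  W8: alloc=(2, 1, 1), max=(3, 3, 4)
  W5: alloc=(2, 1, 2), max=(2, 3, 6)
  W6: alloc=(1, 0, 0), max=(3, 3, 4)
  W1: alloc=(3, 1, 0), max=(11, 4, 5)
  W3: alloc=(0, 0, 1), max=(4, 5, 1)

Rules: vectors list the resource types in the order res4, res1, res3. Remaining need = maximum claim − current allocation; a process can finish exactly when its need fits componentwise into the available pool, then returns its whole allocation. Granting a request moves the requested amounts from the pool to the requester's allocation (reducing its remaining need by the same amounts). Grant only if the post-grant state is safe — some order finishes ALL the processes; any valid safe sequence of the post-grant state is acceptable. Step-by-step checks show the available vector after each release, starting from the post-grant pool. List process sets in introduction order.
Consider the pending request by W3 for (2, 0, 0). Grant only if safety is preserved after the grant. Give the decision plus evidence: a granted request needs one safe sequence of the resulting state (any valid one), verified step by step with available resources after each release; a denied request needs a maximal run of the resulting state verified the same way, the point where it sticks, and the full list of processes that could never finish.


DENY: after the grant no complete ordering would exist.
Key observation: after W8, W5, W6 the pool peaks at (6, 4, 6), and each blocked process is short somewhere: W1 on res4; W3 on res1.
After a pretend grant, a maximal execution: W8, W5, W6 — then nothing else fits. Walking it through:
  pool = (1, 2, 3)
  run W8 (needs (1, 2, 3), free (1, 2, 3)); after release of (2, 1, 1) the pool is (3, 3, 4)
  run W5 (needs (0, 2, 4), free (3, 3, 4)); after release of (2, 1, 2) the pool is (5, 4, 6)
  run W6 (needs (2, 3, 4), free (5, 4, 6)); after release of (1, 0, 0) the pool is (6, 4, 6)
  W1 cannot run: need (8, 3, 5) vs free (6, 4, 6) (insufficient res4)
  W3 cannot run: need (2, 5, 0) vs free (6, 4, 6) (insufficient res1)
Processes that could never finish after the grant: W1 and W3.


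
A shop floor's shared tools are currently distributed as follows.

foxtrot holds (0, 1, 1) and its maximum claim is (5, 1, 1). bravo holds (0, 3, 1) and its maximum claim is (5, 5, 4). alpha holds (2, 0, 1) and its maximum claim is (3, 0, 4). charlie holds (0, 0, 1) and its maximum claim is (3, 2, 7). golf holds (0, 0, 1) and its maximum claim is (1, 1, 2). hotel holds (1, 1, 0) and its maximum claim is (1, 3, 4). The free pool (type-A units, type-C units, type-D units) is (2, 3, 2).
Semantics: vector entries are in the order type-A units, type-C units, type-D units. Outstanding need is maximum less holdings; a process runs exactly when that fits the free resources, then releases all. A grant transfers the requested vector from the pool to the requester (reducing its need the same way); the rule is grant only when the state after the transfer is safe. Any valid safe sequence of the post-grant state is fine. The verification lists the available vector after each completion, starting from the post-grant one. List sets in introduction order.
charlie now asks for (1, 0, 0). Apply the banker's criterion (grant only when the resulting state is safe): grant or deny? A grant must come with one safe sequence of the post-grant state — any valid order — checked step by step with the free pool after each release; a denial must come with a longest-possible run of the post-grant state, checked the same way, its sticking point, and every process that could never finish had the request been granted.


DENY: after the grant no complete ordering would exist.
Key observation: after golf, alpha, hotel the pool peaks at (4, 4, 4), and each blocked process is short somewhere: foxtrot on type-A units; bravo on type-A units; charlie on type-D units.
Pretend the grant happened; the run golf, alpha, hotel goes as far as possible. Walking it through:
  pool = (1, 3, 2)
  golf needs (1, 1, 1) <= (1, 3, 2) -> finishes; pool += (0, 0, 1) = (1, 3, 3)
  alpha needs (1, 0, 3) <= (1, 3, 3) -> finishes; pool += (2, 0, 1) = (3, 3, 4)
  hotel needs (0, 2, 4) <= (3, 3, 4) -> finishes; pool += (1, 1, 0) = (4, 4, 4)
  blocked: foxtrot wants (5, 0, 0), pool (4, 4, 4) — not enough type-A units
  blocked: bravo wants (5, 2, 3), pool (4, 4, 4) — not enough type-A units
  blocked: charlie wants (2, 2, 6), pool (4, 4, 4) — not enough type-D units
Had the request been granted, foxtrot, bravo and charlie could never finish.


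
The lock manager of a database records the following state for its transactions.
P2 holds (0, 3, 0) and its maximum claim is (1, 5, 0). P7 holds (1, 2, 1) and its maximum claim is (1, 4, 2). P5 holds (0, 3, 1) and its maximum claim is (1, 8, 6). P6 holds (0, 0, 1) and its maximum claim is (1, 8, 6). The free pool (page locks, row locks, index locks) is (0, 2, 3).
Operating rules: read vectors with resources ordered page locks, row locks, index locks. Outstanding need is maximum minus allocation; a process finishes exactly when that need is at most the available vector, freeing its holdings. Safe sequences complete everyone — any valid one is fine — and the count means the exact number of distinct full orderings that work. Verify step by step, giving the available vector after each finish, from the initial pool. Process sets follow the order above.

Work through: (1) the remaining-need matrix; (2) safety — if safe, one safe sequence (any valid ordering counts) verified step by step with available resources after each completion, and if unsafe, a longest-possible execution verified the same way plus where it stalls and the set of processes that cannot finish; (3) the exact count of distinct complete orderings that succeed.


(1) Remaining need (order page locks, row locks, index locks):
  P2: (1, 2, 0)
  P7: (0, 2, 1)
  P5: (1, 5, 5)
  P6: (1, 8, 5)
(2) The state is UNSAFE.
Key observation: the wall is index locks: completing P7, P2 brings the pool only to (1, 7, 4), and all the rest need more.
The run P7, P2 cannot be extended any further. Walking it through:
  pool = (0, 2, 3)
  P7 needs (0, 2, 1) <= (0, 2, 3) -> finishes; pool += (1, 2, 1) = (1, 4, 4)
  P2 needs (1, 2, 0) <= (1, 4, 4) -> finishes; pool += (0, 3, 0) = (1, 7, 4)
  blocked: P5 wants (1, 5, 5), pool (1, 7, 4) — not enough index locks
  blocked: P6 wants (1, 8, 5), pool (1, 7, 4) — not enough row locks and index locks
Permanently blocked: P5 and P6.
(3) The exact count: 0 of the possible complete orderings are safe sequences.


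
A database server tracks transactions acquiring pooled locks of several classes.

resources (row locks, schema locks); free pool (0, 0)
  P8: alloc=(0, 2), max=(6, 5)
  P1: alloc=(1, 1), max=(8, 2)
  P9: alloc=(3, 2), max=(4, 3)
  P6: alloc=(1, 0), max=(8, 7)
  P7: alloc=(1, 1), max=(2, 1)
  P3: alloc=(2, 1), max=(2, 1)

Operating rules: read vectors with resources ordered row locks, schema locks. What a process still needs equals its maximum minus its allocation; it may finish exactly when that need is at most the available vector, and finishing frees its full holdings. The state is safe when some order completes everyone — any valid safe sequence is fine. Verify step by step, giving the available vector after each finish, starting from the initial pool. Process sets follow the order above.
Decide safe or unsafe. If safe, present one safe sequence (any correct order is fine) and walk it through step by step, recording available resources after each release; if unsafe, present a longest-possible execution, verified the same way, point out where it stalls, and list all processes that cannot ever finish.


UNSAFE — no complete ordering exists.
Key observation: no order helps: past P3, P7, P9, P8, the free pool tops out at (6, 6), below what each blocked process needs in row locks.
A maximal execution: P3, P7, P9, P8 — then nothing else fits. Check, step by step:
  pool = (0, 0)
  run P3 (needs (0, 0), free (0, 0)); after release of (2, 1) the pool is (2, 1)
  run P7 (needs (1, 0), free (2, 1)); after release of (1, 1) the pool is (3, 2)
  run P9 (needs (1, 1), free (3, 2)); after release of (3, 2) the pool is (6, 4)
  run P8 (needs (6, 3), free (6, 4)); after release of (0, 2) the pool is (6, 6)
  P1 still needs (7, 1) but only (6, 6) is free — short on row locks
  P6 still needs (7, 7) but only (6, 6) is free — short on row locks and schema locks
Never able to finish: P1 and P6.


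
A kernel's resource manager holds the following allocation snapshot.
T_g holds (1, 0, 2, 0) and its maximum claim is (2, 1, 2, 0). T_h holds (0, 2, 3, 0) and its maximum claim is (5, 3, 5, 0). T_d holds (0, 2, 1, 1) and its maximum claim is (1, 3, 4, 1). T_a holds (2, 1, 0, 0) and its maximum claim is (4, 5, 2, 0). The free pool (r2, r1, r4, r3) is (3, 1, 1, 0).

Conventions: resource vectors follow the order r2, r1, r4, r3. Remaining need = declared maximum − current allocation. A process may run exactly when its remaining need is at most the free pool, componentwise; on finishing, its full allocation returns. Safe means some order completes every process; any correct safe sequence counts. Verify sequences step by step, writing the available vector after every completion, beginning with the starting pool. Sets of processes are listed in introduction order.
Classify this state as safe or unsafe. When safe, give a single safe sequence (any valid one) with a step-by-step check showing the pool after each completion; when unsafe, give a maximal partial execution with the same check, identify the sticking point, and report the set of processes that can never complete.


The state is UNSAFE.
Key observation: after T_g, T_d the pool peaks at (4, 3, 4, 1), and each blocked process is short somewhere: T_h on r2; T_a on r1.
The run T_g, T_d cannot be extended any further. Check, step by step:
  pool = (3, 1, 1, 0)
  T_g: need (1, 1, 0, 0) fits (3, 1, 1, 0); releases (1, 0, 2, 0), pool now (4, 1, 3, 0)
  T_d: need (1, 1, 3, 0) fits (4, 1, 3, 0); releases (0, 2, 1, 1), pool now (4, 3, 4, 1)
  blocked: T_h wants (5, 1, 2, 0), pool (4, 3, 4, 1) — not enough r2
  blocked: T_a wants (2, 4, 2, 0), pool (4, 3, 4, 1) — not enough r1
Permanently blocked: T_h and T_a.


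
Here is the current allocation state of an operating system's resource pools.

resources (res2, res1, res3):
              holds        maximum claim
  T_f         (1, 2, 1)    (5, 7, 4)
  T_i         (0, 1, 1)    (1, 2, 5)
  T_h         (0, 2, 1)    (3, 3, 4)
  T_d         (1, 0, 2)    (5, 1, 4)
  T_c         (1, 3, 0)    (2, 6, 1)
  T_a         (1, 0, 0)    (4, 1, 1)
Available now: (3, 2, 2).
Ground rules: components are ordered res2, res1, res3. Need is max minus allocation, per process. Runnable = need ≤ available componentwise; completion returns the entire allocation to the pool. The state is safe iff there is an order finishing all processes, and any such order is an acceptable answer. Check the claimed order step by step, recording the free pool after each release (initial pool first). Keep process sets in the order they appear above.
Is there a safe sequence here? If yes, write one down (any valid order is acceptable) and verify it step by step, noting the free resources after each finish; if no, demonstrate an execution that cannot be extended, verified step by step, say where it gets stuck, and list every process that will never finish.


The state is SAFE; one workable sequence: T_a, T_d, T_h, T_c, T_i, T_f.
Key observation: at T_a the run first touches a limit — (3, 1, 1) against (3, 2, 2), exact on a resource it actually requests.
Step-by-step check:
  pool = (3, 2, 2)
  run T_a (needs (3, 1, 1), free (3, 2, 2)); after release of (1, 0, 0) the pool is (4, 2, 2)
  run T_d (needs (4, 1, 2), free (4, 2, 2)); after release of (1, 0, 2) the pool is (5, 2, 4)
  run T_h (needs (3, 1, 3), free (5, 2, 4)); after release of (0, 2, 1) the pool is (5, 4, 5)
  run T_c (needs (1, 3, 1), free (5, 4, 5)); after release of (1, 3, 0) the pool is (6, 7, 5)
  run T_i (needs (1, 1, 4), free (6, 7, 5)); after release of (0, 1, 1) the pool is (6, 8, 6)
  run T_f (needs (4, 5, 3), free (6, 8, 6)); after release of (1, 2, 1) the pool is (7, 10, 7)


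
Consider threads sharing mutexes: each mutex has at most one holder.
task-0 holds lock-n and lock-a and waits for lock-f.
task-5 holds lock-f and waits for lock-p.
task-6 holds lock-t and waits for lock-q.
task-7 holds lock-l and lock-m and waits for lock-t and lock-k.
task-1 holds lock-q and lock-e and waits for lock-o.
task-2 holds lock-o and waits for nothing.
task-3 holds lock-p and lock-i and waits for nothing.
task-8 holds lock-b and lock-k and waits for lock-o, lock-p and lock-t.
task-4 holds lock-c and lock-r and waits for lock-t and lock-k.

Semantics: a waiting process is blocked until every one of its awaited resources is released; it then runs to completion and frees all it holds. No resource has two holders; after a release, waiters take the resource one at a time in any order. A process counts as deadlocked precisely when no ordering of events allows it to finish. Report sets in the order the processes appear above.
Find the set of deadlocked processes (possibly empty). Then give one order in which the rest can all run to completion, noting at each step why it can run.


The deadlocked set is empty.
Key observation: the wait graph is acyclic; completion cascades from the unblocked processes through everyone else.
One completion order for the rest: task-3, task-2, task-1, task-6, task-8, task-7, task-5, task-0, task-4.
Verifying each step:
  task-3 waits on nothing -> runs at once and releases lock-p and lock-i
  task-2 waits on nothing -> runs at once and releases lock-o
  run task-1 (all its waits — lock-o — are resolved); releases lock-q and lock-e
  run task-6 (all its waits — lock-q — are resolved); releases lock-t
  run task-8 (all its waits — lock-o, lock-p and lock-t — are resolved); releases lock-b and lock-k
  run task-7 (all its waits — lock-t and lock-k — are resolved); releases lock-l and lock-m
  run task-5 (all its waits — lock-p — are resolved); releases lock-f
  run task-0 (all its waits — lock-f — are resolved); releases lock-n and lock-a
  run task-4 (all its waits — lock-t and lock-k — are resolved); releases lock-c and lock-r


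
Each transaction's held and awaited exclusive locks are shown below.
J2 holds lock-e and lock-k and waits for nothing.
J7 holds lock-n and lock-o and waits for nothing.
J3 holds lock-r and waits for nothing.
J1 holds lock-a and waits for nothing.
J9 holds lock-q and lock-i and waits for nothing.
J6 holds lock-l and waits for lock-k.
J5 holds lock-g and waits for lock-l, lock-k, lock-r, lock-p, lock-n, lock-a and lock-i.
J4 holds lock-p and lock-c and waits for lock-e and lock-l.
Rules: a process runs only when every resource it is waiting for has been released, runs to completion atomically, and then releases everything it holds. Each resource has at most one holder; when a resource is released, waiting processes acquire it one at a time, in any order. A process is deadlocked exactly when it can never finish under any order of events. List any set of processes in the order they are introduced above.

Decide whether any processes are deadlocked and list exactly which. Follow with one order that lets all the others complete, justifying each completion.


No process is deadlocked.
Key observation: all waits point, directly or indirectly, at processes that can finish, so nothing is permanently blocked.
A valid finishing order for the others: J7, J2, J6, J4, J1, J9, J3, J5.
Verifying each step:
  J7 waits on nothing -> runs at once and releases lock-n and lock-o
  J2 waits on nothing -> runs at once and releases lock-e and lock-k
  J6: everything it awaited (lock-k) is free; runs, freeing lock-l
  J4: everything it awaited (lock-e and lock-l) is free; runs, freeing lock-p and lock-c
  J1 waits on nothing -> runs at once and releases lock-a
  J9 waits on nothing -> runs at once and releases lock-q and lock-i
  J3 waits on nothing -> runs at once and releases lock-r
  J5: everything it awaited (lock-l, lock-k, lock-r, lock-p, lock-n, lock-a and lock-i) is free; runs, freeing lock-g


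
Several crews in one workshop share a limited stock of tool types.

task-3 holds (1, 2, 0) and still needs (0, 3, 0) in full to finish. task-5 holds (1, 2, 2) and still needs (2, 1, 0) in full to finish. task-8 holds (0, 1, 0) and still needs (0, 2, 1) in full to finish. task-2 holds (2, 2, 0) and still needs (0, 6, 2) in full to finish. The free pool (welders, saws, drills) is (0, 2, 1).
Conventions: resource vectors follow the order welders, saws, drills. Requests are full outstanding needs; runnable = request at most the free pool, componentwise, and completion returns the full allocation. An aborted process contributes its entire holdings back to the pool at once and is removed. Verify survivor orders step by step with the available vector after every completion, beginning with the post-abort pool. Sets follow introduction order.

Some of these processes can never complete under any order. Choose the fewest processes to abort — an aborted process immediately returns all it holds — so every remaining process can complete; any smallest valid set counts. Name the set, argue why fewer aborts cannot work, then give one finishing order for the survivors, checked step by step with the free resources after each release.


The answer: abort task-2.
Key observation: before aborting task-2, task-5 was permanently blocked — no order could ever run it; afterwards it completes at step 3.
Why nothing smaller works: aborting no one leaves the state deadlocked as given.
Survivors finish in the order: task-8, task-3, task-5. Step-by-step check (pool after the aborts first):
  pool = (2, 4, 1)
  run task-8 (needs (0, 2, 1), free (2, 4, 1)); after release of (0, 1, 0) the pool is (2, 5, 1)
  run task-3 (needs (0, 3, 0), free (2, 5, 1)); after release of (1, 2, 0) the pool is (3, 7, 1)
  run task-5 (needs (2, 1, 0), free (3, 7, 1)); after release of (1, 2, 2) the pool is (4, 9, 3)


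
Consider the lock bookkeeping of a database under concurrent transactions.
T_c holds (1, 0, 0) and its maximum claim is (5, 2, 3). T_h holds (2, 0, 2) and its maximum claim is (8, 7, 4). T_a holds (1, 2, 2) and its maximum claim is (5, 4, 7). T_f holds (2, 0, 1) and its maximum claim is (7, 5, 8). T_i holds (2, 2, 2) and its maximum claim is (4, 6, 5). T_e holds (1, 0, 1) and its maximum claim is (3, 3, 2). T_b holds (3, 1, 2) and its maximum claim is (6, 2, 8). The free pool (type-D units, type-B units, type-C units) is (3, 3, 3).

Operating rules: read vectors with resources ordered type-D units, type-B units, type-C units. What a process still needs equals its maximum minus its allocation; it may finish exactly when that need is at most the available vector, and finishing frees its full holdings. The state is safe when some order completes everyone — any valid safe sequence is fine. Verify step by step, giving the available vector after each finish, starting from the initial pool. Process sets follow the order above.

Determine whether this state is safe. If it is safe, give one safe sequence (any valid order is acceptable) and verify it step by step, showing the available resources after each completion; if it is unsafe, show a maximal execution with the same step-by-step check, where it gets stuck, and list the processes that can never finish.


UNSAFE — no complete ordering exists.
Key observation: after T_e, T_c the pool peaks at (5, 3, 4), and each blocked process is short somewhere: T_h on type-D units, type-B units; T_a on type-C units; T_f on type-B units, type-C units; T_i on type-B units; T_b on type-C units.
Going as far as possible: T_e, T_c; after that, nothing fits. Step-by-step check:
  pool = (3, 3, 3)
  T_e needs (2, 3, 1) <= (3, 3, 3) -> finishes; pool += (1, 0, 1) = (4, 3, 4)
  T_c needs (4, 2, 3) <= (4, 3, 4) -> finishes; pool += (1, 0, 0) = (5, 3, 4)
  T_h cannot run: need (6, 7, 2) vs free (5, 3, 4) (insufficient type-D units and type-B units)
  T_a cannot run: need (4, 2, 5) vs free (5, 3, 4) (insufficient type-C units)
  T_f cannot run: need (5, 5, 7) vs free (5, 3, 4) (insufficient type-B units and type-C units)
  T_i cannot run: need (2, 4, 3) vs free (5, 3, 4) (insufficient type-B units)
  T_b cannot run: need (3, 1, 6) vs free (5, 3, 4) (insufficient type-C units)
Never able to finish: T_h, T_a, T_f, T_i and T_b.


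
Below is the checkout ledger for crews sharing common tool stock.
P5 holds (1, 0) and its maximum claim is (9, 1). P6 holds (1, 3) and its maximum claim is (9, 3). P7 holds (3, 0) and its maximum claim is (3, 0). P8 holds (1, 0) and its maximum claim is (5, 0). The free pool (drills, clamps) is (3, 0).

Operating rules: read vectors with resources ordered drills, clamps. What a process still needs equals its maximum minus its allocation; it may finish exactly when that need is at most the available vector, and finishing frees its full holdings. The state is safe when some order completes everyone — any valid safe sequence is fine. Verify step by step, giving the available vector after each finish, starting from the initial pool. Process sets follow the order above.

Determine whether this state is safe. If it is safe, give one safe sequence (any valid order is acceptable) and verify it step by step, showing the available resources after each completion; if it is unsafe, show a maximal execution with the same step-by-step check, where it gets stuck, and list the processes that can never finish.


UNSAFE.
Key observation: after P7, P8 complete, (7, 0) is the best the pool ever gets, yet each leftover process wants more drills.
The run P7, P8 cannot be extended any further. Verifying each step:
  pool = (3, 0)
  run P7 (needs (0, 0), free (3, 0)); after release of (3, 0) the pool is (6, 0)
  run P8 (needs (4, 0), free (6, 0)); after release of (1, 0) the pool is (7, 0)
  P5 cannot run: need (8, 1) vs free (7, 0) (insufficient drills and clamps)
  P6 cannot run: need (8, 0) vs free (7, 0) (insufficient drills)
Never able to finish: P5 and P6.


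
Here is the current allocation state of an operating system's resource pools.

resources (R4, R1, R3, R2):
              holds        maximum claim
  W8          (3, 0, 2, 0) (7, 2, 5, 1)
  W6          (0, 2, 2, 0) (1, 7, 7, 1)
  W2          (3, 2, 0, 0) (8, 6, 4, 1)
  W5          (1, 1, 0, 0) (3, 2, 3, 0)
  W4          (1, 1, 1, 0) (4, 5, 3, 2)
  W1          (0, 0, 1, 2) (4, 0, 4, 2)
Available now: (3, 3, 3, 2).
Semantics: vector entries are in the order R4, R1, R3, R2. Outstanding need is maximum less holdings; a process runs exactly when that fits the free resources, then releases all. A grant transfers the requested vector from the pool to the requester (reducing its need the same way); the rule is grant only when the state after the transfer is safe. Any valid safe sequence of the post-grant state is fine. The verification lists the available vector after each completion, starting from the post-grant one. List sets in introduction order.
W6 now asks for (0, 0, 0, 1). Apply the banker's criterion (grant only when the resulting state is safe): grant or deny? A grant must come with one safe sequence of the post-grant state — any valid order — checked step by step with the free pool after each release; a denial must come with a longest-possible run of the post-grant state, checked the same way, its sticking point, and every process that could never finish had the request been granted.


GRANT. The post-grant state is safe; one safe sequence: W5, W8, W1, W4, W6, W2.
Key observation: even at the reduced pool (3, 3, 3, 1), W5 fits immediately, so safety survives the grant.
Check on the post-grant state, step by step:
  pool = (3, 3, 3, 1)
  W5 needs (2, 1, 3, 0) <= (3, 3, 3, 1) -> finishes; pool += (1, 1, 0, 0) = (4, 4, 3, 1)
  W8 needs (4, 2, 3, 1) <= (4, 4, 3, 1) -> finishes; pool += (3, 0, 2, 0) = (7, 4, 5, 1)
  W1 needs (4, 0, 3, 0) <= (7, 4, 5, 1) -> finishes; pool += (0, 0, 1, 2) = (7, 4, 6, 3)
  W4 needs (3, 4, 2, 2) <= (7, 4, 6, 3) -> finishes; pool += (1, 1, 1, 0) = (8, 5, 7, 3)
  W6 needs (1, 5, 5, 0) <= (8, 5, 7, 3) -> finishes; pool += (0, 2, 2, 1) = (8, 7, 9, 4)
  W2 needs (5, 4, 4, 1) <= (8, 7, 9, 4) -> finishes; pool += (3, 2, 0, 0) = (11, 9, 9, 4)


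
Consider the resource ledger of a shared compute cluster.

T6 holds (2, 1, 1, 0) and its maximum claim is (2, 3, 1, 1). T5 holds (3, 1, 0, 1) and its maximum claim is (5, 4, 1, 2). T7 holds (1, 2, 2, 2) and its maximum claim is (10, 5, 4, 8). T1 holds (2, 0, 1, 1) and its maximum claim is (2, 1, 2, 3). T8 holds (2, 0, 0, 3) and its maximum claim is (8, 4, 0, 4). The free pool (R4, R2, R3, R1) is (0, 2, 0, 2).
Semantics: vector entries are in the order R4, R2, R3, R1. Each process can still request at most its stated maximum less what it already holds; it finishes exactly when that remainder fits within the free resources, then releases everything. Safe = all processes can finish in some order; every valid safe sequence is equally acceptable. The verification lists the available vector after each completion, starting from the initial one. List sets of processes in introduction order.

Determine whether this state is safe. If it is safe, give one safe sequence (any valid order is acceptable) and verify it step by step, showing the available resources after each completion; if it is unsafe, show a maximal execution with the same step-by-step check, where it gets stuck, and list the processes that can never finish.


SAFE, for example via the order T6, T5, T1, T8, T7.
Key observation: T6 is the earliest step where a requested resource binds exactly: need (0, 2, 0, 1), pool (0, 2, 0, 2) at its turn.
Check, step by step:
  pool = (0, 2, 0, 2)
  T6 needs (0, 2, 0, 1) <= (0, 2, 0, 2) -> finishes; pool += (2, 1, 1, 0) = (2, 3, 1, 2)
  T5 needs (2, 3, 1, 1) <= (2, 3, 1, 2) -> finishes; pool += (3, 1, 0, 1) = (5, 4, 1, 3)
  T1 needs (0, 1, 1, 2) <= (5, 4, 1, 3) -> finishes; pool += (2, 0, 1, 1) = (7, 4, 2, 4)
  T8 needs (6, 4, 0, 1) <= (7, 4, 2, 4) -> finishes; pool += (2, 0, 0, 3) = (9, 4, 2, 7)
  T7 needs (9, 3, 2, 6) <= (9, 4, 2, 7) -> finishes; pool += (1, 2, 2, 2) = (10, 6, 4, 9)


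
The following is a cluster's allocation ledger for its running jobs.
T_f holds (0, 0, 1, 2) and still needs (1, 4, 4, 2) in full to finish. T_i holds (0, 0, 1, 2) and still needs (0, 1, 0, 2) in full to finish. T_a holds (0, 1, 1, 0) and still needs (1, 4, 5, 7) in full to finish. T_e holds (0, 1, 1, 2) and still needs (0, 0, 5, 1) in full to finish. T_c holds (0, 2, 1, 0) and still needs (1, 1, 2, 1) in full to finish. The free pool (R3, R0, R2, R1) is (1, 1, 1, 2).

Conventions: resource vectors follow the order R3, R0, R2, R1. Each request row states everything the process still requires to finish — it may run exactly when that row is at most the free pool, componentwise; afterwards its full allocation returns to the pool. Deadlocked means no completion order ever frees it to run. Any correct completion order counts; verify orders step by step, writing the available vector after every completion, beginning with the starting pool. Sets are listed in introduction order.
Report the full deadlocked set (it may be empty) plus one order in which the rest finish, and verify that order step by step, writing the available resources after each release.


The deadlocked set is T_f, T_a and T_e.
Key observation: R2 is the bottleneck — with T_i, T_c done the pool holds (1, 3, 3, 4), short of every remaining need.
One completion order for the rest: T_i, T_c. Check, step by step:
  pool = (1, 1, 1, 2)
  T_i needs (0, 1, 0, 2) <= (1, 1, 1, 2) -> finishes; pool += (0, 0, 1, 2) = (1, 1, 2, 4)
  T_c needs (1, 1, 2, 1) <= (1, 1, 2, 4) -> finishes; pool += (0, 2, 1, 0) = (1, 3, 3, 4)
The stuck group stays short no matter what:
  T_f still needs (1, 4, 4, 2) but only (1, 3, 3, 4) is free — short on R0 and R2
  T_a still needs (1, 4, 5, 7) but only (1, 3, 3, 4) is free — short on R0, R2 and R1
  T_e still needs (0, 0, 5, 1) but only (1, 3, 3, 4) is free — short on R2


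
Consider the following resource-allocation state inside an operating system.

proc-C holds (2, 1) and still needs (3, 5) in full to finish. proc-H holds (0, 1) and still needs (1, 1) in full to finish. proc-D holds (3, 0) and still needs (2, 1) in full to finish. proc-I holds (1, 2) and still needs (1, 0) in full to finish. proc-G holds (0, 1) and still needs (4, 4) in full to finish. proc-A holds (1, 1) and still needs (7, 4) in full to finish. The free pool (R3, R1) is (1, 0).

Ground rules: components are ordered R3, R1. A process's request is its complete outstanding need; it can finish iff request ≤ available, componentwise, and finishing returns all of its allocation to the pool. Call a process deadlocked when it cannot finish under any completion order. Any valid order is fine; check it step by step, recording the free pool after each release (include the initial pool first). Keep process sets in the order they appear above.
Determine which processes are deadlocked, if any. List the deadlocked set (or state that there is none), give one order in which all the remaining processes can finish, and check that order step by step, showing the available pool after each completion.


Deadlocked: proc-C, proc-G and proc-A.
Key observation: after proc-I, proc-D, proc-H complete, (5, 3) is the best the pool ever gets, yet each leftover process wants more R1.
One completion order for the rest: proc-I, proc-D, proc-H. Verifying each step:
  pool = (1, 0)
  proc-I: need (1, 0) fits (1, 0); releases (1, 2), pool now (2, 2)
  proc-D: need (2, 1) fits (2, 2); releases (3, 0), pool now (5, 2)
  proc-H: need (1, 1) fits (5, 2); releases (0, 1), pool now (5, 3)
The blocked processes can never fit:
  blocked: proc-C wants (3, 5), pool (5, 3) — not enough R1
  blocked: proc-G wants (4, 4), pool (5, 3) — not enough R1
  blocked: proc-A wants (7, 4), pool (5, 3) — not enough R3 and R1
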